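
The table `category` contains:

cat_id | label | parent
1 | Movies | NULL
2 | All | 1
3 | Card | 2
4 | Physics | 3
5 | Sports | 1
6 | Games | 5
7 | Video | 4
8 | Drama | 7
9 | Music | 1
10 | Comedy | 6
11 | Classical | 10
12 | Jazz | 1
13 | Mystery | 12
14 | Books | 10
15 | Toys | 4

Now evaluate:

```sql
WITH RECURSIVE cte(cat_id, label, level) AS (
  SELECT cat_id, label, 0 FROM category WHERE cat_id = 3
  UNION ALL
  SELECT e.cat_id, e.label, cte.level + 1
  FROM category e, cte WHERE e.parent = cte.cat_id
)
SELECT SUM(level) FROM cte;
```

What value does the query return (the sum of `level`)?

8

Base: cat_id=3 (Card) at level 0.
Iteration 1: rows with parent in {3} -> Physics (id 4, level 1).
Iteration 2: rows with parent in {4} -> Video (id 7, level 2), Toys (id 15, level 2).
Iteration 3: rows with parent in {7,15} -> Drama (id 8, level 3).
Iteration 4: no rows with parent in {8}; recursion stops.
SUM(level) = 0 + 1 + 2 + 2 + 3 = 8.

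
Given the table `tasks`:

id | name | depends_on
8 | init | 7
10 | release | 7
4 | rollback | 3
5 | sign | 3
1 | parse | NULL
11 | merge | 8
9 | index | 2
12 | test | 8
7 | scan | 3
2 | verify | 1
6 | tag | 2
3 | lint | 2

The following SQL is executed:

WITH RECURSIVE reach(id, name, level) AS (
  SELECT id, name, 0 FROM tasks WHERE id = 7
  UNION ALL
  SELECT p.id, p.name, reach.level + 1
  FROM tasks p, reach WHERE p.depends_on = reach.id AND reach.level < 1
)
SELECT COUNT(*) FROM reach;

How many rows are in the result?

3

Base: id=7 (scan) at level 0.
Iteration 1: rows with depends_on in {7} -> init (id 8, level 1), release (id 10, level 1).
Iteration 2: level < 1 fails for all current rows; recursion stops.
Total rows emitted: 3.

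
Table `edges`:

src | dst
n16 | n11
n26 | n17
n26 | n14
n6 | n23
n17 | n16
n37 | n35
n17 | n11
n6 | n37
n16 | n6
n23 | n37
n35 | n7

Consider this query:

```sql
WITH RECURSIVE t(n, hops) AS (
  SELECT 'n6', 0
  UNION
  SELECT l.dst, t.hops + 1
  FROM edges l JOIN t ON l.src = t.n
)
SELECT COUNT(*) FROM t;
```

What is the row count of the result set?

Base: (n6, hops=0).
Iteration 1: edges from {n6} -> (n23, hops=1), (n37, hops=1).
Iteration 2: edges from {n23,n37} -> (n35, hops=2), (n37, hops=2).
Iteration 3: edges from {n35,n37} -> (n35, hops=3), (n7, hops=3).
Iteration 4: edges from {n35,n7} -> (n7, hops=4).
Iteration 5: no outgoing edges from {n7}; recursion stops.
Total rows emitted: 8.

8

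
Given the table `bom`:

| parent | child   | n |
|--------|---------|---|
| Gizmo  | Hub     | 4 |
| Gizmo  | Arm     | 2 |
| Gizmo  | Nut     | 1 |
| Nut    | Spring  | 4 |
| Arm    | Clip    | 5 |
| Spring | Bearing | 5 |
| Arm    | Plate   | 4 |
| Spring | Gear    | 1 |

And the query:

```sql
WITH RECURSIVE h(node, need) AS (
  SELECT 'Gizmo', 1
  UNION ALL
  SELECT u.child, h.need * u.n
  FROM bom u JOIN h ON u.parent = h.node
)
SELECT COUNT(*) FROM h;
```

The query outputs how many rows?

9

Base: (Gizmo, need=1).
Iteration 1: components of {Gizmo} -> Arm = 1*2 = 2, Hub = 1*4 = 4, Nut = 1*1 = 1.
Iteration 2: components of {Arm,Hub,Nut} -> Clip = 2*5 = 10, Plate = 2*4 = 8, Spring = 1*4 = 4.
Iteration 3: components of {Clip,Plate,Spring} -> Bearing = 4*5 = 20, Gear = 4*1 = 4.
Iteration 4: no further components; recursion stops.
Total rows emitted: 9.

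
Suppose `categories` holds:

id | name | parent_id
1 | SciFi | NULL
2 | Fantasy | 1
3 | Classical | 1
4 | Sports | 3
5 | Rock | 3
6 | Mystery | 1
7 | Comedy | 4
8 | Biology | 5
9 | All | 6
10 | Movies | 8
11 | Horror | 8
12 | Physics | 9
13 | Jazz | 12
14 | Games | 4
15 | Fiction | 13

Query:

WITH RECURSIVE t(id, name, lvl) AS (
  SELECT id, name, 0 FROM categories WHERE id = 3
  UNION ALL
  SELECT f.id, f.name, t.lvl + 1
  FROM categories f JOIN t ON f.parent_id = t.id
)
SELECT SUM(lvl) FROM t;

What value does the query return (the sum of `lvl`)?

14

Base: id=3 (Classical) at lvl 0.
Iteration 1: rows with parent_id in {3} -> Sports (id 4, lvl 1), Rock (id 5, lvl 1).
Iteration 2: rows with parent_id in {4,5} -> Comedy (id 7, lvl 2), Biology (id 8, lvl 2), Games (id 14, lvl 2).
Iteration 3: rows with parent_id in {7,8,14} -> Movies (id 10, lvl 3), Horror (id 11, lvl 3).
Iteration 4: no rows with parent_id in {10,11}; recursion stops.
SUM(lvl) = 0 + 1 + 1 + 2 + 2 + 2 + 3 + 3 = 14.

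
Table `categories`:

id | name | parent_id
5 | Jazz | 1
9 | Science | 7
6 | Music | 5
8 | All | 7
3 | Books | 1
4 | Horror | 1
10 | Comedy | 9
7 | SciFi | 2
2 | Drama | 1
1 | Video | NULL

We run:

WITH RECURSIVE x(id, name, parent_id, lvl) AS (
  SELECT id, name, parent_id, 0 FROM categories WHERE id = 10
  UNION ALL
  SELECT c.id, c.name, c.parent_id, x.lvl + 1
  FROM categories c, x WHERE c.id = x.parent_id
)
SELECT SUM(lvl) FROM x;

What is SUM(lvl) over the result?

10

Base: id=10 (Comedy), parent_id=9, lvl 0.
Iteration 1: join on id=9 -> Science (id 9, parent_id=7, lvl 1).
Iteration 2: join on id=7 -> SciFi (id 7, parent_id=2, lvl 2).
Iteration 3: join on id=2 -> Drama (id 2, parent_id=1, lvl 3).
Iteration 4: join on id=1 -> Video (id 1, parent_id=NULL, lvl 4).
Iteration 5: parent_id is NULL; no match; recursion stops.
SUM(lvl) = 0 + 1 + 2 + 3 + 4 = 10.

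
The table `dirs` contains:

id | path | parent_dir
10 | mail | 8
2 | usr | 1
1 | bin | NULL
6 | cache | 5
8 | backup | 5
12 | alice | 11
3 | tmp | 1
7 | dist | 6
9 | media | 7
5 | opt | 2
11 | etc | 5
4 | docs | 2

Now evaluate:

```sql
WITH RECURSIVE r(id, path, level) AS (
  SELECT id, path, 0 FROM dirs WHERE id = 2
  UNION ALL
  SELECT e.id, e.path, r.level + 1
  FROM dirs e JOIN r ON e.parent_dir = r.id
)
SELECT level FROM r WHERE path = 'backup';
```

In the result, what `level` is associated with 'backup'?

Base: id=2 (usr) at level 0.
Iteration 1: rows with parent_dir in {2} -> docs (id 4, level 1), opt (id 5, level 1).
Iteration 2: rows with parent_dir in {4,5} -> cache (id 6, level 2), backup (id 8, level 2), etc (id 11, level 2).
Iteration 3: rows with parent_dir in {6,8,11} -> dist (id 7, level 3), mail (id 10, level 3), alice (id 12, level 3).
Iteration 4: rows with parent_dir in {7,10,12} -> media (id 9, level 4).
Iteration 5: no rows with parent_dir in {9}; recursion stops.

2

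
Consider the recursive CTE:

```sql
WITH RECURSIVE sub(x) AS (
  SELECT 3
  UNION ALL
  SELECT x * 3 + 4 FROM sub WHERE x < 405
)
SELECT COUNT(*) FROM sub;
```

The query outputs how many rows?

6

Base: x=3.
Iteration 1: 3 < 405 holds -> x = 3 * 3 + 4 = 13.
Iteration 2: 13 < 405 holds -> x = 13 * 3 + 4 = 43.
Iteration 3: 43 < 405 holds -> x = 43 * 3 + 4 = 133.
Iteration 4: 133 < 405 holds -> x = 133 * 3 + 4 = 403.
Iteration 5: 403 < 405 holds -> x = 403 * 3 + 4 = 1213.
Iteration 6: 1213 < 405 fails; recursion stops.
Total rows emitted: 6.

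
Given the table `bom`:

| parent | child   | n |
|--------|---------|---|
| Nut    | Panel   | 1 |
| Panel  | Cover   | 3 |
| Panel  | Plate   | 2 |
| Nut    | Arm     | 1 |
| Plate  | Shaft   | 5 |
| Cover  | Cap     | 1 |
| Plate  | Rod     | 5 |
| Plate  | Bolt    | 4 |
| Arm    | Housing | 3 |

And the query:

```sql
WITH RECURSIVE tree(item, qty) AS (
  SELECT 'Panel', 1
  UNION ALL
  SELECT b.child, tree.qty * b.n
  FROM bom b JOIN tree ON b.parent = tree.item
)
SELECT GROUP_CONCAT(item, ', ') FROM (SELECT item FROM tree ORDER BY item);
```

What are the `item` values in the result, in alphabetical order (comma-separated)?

Bolt, Cap, Cover, Panel, Plate, Rod, Shaft

Base: (Panel, qty=1).
Iteration 1: components of {Panel} -> Cover = 1*3 = 3, Plate = 1*2 = 2.
Iteration 2: components of {Cover,Plate} -> Bolt = 2*4 = 8, Cap = 3*1 = 3, Rod = 2*5 = 10, Shaft = 2*5 = 10.
Iteration 3: no further components; recursion stops.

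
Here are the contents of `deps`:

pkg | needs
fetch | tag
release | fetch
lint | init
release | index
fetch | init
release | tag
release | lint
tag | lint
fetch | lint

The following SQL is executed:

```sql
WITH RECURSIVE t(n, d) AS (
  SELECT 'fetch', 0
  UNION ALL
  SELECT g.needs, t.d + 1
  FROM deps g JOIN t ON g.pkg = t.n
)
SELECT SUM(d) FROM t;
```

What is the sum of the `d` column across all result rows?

10

Base: (fetch, d=0).
Iteration 1: edges from {fetch} -> (init, d=1), (lint, d=1), (tag, d=1).
Iteration 2: edges from {init,lint,tag} -> (init, d=2), (lint, d=2).
Iteration 3: edges from {init,lint} -> (init, d=3).
Iteration 4: no outgoing edges from {init}; recursion stops.
SUM(d) = 0 + 1 + 1 + 1 + 2 + 2 + 3 = 10.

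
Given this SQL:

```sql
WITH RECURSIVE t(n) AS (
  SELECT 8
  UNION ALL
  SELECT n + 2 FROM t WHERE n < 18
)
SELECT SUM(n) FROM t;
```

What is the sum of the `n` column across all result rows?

Base: n=8.
Iteration 1: 8 < 18 holds -> n = 8 + 2 = 10.
Iteration 2: 10 < 18 holds -> n = 10 + 2 = 12.
Iteration 3: 12 < 18 holds -> n = 12 + 2 = 14.
Iteration 4: 14 < 18 holds -> n = 14 + 2 = 16.
Iteration 5: 16 < 18 holds -> n = 16 + 2 = 18.
Iteration 6: 18 < 18 fails; recursion stops.
SUM(n) = 8 + 10 + 12 + 14 + 16 + 18 = 78.

78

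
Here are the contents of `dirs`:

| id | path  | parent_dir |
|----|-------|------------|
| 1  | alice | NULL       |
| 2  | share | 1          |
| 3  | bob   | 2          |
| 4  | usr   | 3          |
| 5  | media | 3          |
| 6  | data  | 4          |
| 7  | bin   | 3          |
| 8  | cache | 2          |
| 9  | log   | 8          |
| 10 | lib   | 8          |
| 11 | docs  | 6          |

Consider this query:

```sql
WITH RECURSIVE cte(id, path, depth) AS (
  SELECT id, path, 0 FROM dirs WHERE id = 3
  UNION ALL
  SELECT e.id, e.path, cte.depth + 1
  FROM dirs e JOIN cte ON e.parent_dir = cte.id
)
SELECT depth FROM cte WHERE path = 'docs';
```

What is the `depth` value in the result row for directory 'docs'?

3

Base: id=3 (bob) at depth 0.
Iteration 1: rows with parent_dir in {3} -> usr (id 4, depth 1), media (id 5, depth 1), bin (id 7, depth 1).
Iteration 2: rows with parent_dir in {4,5,7} -> data (id 6, depth 2).
Iteration 3: rows with parent_dir in {6} -> docs (id 11, depth 3).
Iteration 4: no rows with parent_dir in {11}; recursion stops.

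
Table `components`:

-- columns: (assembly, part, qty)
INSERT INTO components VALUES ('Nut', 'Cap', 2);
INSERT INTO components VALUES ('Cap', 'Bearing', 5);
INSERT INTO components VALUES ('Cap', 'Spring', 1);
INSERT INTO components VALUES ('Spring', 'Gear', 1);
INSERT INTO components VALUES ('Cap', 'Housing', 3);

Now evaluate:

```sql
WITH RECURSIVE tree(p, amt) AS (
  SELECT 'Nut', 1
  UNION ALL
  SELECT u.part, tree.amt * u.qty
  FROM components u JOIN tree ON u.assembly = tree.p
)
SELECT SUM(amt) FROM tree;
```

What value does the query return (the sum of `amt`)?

Base: (Nut, amt=1).
Iteration 1: components of {Nut} -> Cap = 1*2 = 2.
Iteration 2: components of {Cap} -> Bearing = 2*5 = 10, Housing = 2*3 = 6, Spring = 2*1 = 2.
Iteration 3: components of {Bearing,Housing,Spring} -> Gear = 2*1 = 2.
Iteration 4: no further components; recursion stops.
SUM(amt) = 1 + 2 + 10 + 2 + 6 + 2 = 23.

23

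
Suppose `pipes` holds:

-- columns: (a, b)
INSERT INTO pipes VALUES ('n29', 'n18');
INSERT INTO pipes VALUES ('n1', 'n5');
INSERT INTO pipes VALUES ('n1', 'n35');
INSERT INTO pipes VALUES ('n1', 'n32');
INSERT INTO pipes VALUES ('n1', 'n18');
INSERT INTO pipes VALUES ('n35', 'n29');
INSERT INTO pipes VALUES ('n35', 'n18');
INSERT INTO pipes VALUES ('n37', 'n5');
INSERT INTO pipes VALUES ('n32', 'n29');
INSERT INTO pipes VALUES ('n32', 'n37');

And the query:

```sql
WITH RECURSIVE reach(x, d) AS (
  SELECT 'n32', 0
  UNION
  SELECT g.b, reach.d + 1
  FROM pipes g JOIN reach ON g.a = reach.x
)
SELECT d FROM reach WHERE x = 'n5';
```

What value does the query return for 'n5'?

2

Base: (n32, d=0).
Iteration 1: edges from {n32} -> (n29, d=1), (n37, d=1).
Iteration 2: edges from {n29,n37} -> (n18, d=2), (n5, d=2).
Iteration 3: no outgoing edges from {n18,n5}; recursion stops.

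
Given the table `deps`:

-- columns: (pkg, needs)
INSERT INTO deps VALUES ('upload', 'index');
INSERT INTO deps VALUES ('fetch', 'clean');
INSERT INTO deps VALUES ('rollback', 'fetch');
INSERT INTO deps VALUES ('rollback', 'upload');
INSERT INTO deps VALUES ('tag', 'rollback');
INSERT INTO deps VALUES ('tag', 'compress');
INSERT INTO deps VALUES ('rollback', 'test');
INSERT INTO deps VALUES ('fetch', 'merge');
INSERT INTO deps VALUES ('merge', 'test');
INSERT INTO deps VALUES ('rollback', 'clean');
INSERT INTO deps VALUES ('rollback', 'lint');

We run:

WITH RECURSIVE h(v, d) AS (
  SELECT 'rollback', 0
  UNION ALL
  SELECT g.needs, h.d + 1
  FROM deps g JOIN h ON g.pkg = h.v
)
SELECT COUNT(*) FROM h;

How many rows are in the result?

Base: (rollback, d=0).
Iteration 1: edges from {rollback} -> (clean, d=1), (fetch, d=1), (lint, d=1), (test, d=1), (upload, d=1).
Iteration 2: edges from {clean,fetch,lint,test,upload} -> (clean, d=2), (index, d=2), (merge, d=2).
Iteration 3: edges from {clean,index,merge} -> (test, d=3).
Iteration 4: no outgoing edges from {test}; recursion stops.
Total rows emitted: 10.

10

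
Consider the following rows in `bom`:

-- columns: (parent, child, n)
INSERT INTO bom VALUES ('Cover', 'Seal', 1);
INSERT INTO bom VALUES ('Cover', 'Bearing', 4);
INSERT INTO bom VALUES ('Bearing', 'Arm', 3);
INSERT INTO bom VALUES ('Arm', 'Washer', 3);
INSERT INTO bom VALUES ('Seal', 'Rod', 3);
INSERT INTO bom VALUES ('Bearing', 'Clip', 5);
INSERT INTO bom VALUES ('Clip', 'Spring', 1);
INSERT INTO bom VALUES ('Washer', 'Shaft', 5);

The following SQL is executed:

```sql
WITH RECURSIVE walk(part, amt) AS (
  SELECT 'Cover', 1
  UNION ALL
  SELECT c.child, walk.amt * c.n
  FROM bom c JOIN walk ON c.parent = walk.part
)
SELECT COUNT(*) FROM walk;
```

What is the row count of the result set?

9

Base: (Cover, amt=1).
Iteration 1: components of {Cover} -> Bearing = 1*4 = 4, Seal = 1*1 = 1.
Iteration 2: components of {Bearing,Seal} -> Arm = 4*3 = 12, Clip = 4*5 = 20, Rod = 1*3 = 3.
Iteration 3: components of {Arm,Clip,Rod} -> Spring = 20*1 = 20, Washer = 12*3 = 36.
Iteration 4: components of {Spring,Washer} -> Shaft = 36*5 = 180.
Iteration 5: no further components; recursion stops.
Total rows emitted: 9.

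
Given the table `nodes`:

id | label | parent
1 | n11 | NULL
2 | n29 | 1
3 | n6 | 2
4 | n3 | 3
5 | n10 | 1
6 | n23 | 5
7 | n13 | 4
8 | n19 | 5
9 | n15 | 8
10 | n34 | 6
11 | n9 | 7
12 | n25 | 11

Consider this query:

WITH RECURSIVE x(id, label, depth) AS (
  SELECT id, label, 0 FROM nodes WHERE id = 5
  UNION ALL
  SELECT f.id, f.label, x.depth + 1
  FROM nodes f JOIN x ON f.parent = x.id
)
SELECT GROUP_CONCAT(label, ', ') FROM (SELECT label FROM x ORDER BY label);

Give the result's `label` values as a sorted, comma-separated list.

n10, n15, n19, n23, n34

Base: id=5 (n10) at depth 0.
Iteration 1: rows with parent in {5} -> n23 (id 6, depth 1), n19 (id 8, depth 1).
Iteration 2: rows with parent in {6,8} -> n15 (id 9, depth 2), n34 (id 10, depth 2).
Iteration 3: no rows with parent in {9,10}; recursion stops.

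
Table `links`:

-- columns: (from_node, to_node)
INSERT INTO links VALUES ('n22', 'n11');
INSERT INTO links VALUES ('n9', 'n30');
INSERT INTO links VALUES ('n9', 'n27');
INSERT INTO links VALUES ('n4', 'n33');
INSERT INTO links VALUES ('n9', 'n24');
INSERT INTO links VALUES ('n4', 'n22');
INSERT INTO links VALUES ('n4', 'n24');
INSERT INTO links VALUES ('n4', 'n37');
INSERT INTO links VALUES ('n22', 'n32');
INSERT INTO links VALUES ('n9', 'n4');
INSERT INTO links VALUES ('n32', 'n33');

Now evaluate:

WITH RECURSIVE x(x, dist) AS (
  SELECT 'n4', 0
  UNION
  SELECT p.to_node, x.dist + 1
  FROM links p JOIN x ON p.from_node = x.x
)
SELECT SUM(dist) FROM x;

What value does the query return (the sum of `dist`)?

Base: (n4, dist=0).
Iteration 1: edges from {n4} -> (n22, dist=1), (n24, dist=1), (n33, dist=1), (n37, dist=1).
Iteration 2: edges from {n22,n24,n33,n37} -> (n11, dist=2), (n32, dist=2).
Iteration 3: edges from {n11,n32} -> (n33, dist=3).
Iteration 4: no outgoing edges from {n33}; recursion stops.
SUM(dist) = 0 + 1 + 1 + 1 + 1 + 2 + 2 + 3 = 11.

11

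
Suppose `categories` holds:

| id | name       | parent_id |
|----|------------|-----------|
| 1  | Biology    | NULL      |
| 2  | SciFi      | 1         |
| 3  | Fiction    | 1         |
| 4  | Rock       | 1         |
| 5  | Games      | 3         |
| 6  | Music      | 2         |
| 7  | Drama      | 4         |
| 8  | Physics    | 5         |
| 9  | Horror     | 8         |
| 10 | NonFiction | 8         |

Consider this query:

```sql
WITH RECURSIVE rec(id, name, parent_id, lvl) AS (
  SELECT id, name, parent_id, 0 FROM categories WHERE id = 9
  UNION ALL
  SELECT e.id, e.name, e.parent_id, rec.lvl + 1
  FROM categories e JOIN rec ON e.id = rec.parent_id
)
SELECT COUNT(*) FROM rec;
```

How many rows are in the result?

Base: id=9 (Horror), parent_id=8, lvl 0.
Iteration 1: join on id=8 -> Physics (id 8, parent_id=5, lvl 1).
Iteration 2: join on id=5 -> Games (id 5, parent_id=3, lvl 2).
Iteration 3: join on id=3 -> Fiction (id 3, parent_id=1, lvl 3).
Iteration 4: join on id=1 -> Biology (id 1, parent_id=NULL, lvl 4).
Iteration 5: parent_id is NULL; no match; recursion stops.
Total rows emitted: 5.

5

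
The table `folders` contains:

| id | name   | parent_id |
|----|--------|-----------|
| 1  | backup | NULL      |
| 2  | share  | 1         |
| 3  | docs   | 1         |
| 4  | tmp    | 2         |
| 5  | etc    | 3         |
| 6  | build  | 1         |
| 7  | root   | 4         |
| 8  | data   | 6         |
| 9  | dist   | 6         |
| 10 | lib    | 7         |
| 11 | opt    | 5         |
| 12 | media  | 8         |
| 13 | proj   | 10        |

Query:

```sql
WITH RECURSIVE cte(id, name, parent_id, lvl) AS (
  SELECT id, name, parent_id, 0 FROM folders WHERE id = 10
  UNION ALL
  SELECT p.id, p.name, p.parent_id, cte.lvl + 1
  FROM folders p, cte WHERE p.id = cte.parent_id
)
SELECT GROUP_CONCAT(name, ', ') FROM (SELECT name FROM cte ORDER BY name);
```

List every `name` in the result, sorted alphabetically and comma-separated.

Base: id=10 (lib), parent_id=7, lvl 0.
Iteration 1: join on id=7 -> root (id 7, parent_id=4, lvl 1).
Iteration 2: join on id=4 -> tmp (id 4, parent_id=2, lvl 2).
Iteration 3: join on id=2 -> share (id 2, parent_id=1, lvl 3).
Iteration 4: join on id=1 -> backup (id 1, parent_id=NULL, lvl 4).
Iteration 5: parent_id is NULL; no match; recursion stops.

backup, lib, root, share, tmp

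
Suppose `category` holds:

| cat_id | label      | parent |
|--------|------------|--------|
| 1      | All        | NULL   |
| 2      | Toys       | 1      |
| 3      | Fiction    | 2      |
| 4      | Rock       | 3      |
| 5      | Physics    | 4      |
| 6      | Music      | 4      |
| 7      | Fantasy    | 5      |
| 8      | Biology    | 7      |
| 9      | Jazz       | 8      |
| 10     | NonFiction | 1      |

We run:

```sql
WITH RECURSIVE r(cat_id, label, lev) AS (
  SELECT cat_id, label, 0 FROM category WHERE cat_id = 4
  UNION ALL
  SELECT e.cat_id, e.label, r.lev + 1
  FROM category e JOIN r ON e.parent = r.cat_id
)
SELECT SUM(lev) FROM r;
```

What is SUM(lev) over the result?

Base: cat_id=4 (Rock) at lev 0.
Iteration 1: rows with parent in {4} -> Physics (id 5, lev 1), Music (id 6, lev 1).
Iteration 2: rows with parent in {5,6} -> Fantasy (id 7, lev 2).
Iteration 3: rows with parent in {7} -> Biology (id 8, lev 3).
Iteration 4: rows with parent in {8} -> Jazz (id 9, lev 4).
Iteration 5: no rows with parent in {9}; recursion stops.
SUM(lev) = 0 + 1 + 1 + 2 + 3 + 4 = 11.

11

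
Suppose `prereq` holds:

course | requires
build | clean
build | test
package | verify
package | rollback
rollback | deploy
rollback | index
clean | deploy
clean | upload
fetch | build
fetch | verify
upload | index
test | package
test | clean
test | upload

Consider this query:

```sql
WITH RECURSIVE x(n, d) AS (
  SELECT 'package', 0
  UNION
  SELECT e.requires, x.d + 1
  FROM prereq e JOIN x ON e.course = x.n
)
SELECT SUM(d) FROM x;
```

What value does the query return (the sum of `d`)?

6

Base: (package, d=0).
Iteration 1: edges from {package} -> (rollback, d=1), (verify, d=1).
Iteration 2: edges from {rollback,verify} -> (deploy, d=2), (index, d=2).
Iteration 3: no outgoing edges from {deploy,index}; recursion stops.
SUM(d) = 0 + 1 + 1 + 2 + 2 = 6.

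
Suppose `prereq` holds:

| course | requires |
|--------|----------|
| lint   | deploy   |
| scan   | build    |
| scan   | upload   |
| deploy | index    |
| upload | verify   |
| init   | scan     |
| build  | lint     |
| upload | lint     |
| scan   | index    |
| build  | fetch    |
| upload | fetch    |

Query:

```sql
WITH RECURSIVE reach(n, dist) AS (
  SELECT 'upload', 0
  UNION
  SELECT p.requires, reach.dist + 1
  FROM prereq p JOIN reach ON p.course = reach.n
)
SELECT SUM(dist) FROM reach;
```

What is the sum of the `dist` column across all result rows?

8

Base: (upload, dist=0).
Iteration 1: edges from {upload} -> (fetch, dist=1), (lint, dist=1), (verify, dist=1).
Iteration 2: edges from {fetch,lint,verify} -> (deploy, dist=2).
Iteration 3: edges from {deploy} -> (index, dist=3).
Iteration 4: no outgoing edges from {index}; recursion stops.
SUM(dist) = 0 + 1 + 1 + 1 + 2 + 3 = 8.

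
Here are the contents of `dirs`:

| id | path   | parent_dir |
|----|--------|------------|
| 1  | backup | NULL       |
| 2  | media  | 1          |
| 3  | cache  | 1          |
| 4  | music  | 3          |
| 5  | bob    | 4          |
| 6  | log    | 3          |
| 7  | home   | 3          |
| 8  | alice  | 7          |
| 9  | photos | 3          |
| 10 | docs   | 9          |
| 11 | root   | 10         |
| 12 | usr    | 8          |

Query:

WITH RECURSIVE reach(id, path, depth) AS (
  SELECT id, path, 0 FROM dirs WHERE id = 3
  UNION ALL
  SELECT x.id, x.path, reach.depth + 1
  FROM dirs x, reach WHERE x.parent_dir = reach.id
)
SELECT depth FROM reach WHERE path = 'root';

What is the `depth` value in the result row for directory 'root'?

Base: id=3 (cache) at depth 0.
Iteration 1: rows with parent_dir in {3} -> music (id 4, depth 1), log (id 6, depth 1), home (id 7, depth 1), photos (id 9, depth 1).
Iteration 2: rows with parent_dir in {4,6,7,9} -> bob (id 5, depth 2), alice (id 8, depth 2), docs (id 10, depth 2).
Iteration 3: rows with parent_dir in {5,8,10} -> root (id 11, depth 3), usr (id 12, depth 3).
Iteration 4: no rows with parent_dir in {11,12}; recursion stops.

3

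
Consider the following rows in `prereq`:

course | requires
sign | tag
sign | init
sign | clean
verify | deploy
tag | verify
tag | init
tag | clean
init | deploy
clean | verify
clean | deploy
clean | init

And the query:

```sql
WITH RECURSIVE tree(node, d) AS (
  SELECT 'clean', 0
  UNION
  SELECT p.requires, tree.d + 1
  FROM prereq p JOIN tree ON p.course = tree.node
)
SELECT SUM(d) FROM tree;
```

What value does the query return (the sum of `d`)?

5

Base: (clean, d=0).
Iteration 1: edges from {clean} -> (deploy, d=1), (init, d=1), (verify, d=1).
Iteration 2: edges from {deploy,init,verify} -> (deploy, d=2). [UNION drops 1 duplicate row(s)]
Iteration 3: no outgoing edges from {deploy}; recursion stops.
SUM(d) = 0 + 1 + 1 + 1 + 2 = 5.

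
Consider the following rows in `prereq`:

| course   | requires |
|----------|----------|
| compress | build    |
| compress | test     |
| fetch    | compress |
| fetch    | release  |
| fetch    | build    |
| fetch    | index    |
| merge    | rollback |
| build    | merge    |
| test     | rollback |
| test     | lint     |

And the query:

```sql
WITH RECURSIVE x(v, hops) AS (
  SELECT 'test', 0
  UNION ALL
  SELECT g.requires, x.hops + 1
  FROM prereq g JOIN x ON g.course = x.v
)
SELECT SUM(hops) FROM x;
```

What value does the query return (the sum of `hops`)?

2

Base: (test, hops=0).
Iteration 1: edges from {test} -> (lint, hops=1), (rollback, hops=1).
Iteration 2: no outgoing edges from {lint,rollback}; recursion stops.
SUM(hops) = 0 + 1 + 1 = 2.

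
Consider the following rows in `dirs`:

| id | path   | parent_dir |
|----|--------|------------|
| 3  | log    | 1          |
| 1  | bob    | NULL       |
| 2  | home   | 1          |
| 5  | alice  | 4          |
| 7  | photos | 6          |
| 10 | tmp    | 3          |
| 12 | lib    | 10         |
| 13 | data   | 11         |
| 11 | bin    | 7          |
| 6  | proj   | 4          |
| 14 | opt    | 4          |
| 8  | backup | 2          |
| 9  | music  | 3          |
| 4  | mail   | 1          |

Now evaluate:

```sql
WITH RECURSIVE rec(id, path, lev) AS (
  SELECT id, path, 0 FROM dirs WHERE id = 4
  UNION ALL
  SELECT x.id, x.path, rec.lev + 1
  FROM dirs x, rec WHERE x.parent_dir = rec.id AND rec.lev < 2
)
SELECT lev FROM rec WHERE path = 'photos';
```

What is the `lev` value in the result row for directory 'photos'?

2

Base: id=4 (mail) at lev 0.
Iteration 1: rows with parent_dir in {4} -> alice (id 5, lev 1), proj (id 6, lev 1), opt (id 14, lev 1).
Iteration 2: rows with parent_dir in {5,6,14} -> photos (id 7, lev 2).
Iteration 3: lev < 2 fails for all current rows; recursion stops.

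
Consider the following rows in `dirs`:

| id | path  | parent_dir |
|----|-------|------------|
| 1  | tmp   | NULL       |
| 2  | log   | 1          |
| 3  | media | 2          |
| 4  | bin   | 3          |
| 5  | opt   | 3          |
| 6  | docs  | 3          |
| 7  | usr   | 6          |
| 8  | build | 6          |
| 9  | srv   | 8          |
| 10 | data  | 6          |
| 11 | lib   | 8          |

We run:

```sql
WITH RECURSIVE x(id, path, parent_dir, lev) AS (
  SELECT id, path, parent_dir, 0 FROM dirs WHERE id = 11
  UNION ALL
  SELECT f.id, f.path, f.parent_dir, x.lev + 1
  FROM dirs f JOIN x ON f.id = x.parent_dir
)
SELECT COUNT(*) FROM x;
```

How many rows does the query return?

6

Base: id=11 (lib), parent_dir=8, lev 0.
Iteration 1: join on id=8 -> build (id 8, parent_dir=6, lev 1).
Iteration 2: join on id=6 -> docs (id 6, parent_dir=3, lev 2).
Iteration 3: join on id=3 -> media (id 3, parent_dir=2, lev 3).
Iteration 4: join on id=2 -> log (id 2, parent_dir=1, lev 4).
Iteration 5: join on id=1 -> tmp (id 1, parent_dir=NULL, lev 5).
Iteration 6: parent_dir is NULL; no match; recursion stops.
Total rows emitted: 6.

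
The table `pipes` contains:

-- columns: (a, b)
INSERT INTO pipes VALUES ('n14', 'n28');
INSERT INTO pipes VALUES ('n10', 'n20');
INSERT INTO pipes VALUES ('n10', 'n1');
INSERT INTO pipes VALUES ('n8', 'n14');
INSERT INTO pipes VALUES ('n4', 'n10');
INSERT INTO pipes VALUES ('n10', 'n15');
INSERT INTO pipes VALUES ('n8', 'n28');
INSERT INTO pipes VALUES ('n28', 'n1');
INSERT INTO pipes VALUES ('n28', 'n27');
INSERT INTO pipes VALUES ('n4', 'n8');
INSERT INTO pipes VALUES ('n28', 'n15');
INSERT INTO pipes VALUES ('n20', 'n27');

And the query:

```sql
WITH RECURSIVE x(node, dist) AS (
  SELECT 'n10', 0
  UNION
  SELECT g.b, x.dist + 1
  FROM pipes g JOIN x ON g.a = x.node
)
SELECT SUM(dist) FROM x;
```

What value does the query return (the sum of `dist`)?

Base: (n10, dist=0).
Iteration 1: edges from {n10} -> (n1, dist=1), (n15, dist=1), (n20, dist=1).
Iteration 2: edges from {n1,n15,n20} -> (n27, dist=2).
Iteration 3: no outgoing edges from {n27}; recursion stops.
SUM(dist) = 0 + 1 + 1 + 1 + 2 = 5.

5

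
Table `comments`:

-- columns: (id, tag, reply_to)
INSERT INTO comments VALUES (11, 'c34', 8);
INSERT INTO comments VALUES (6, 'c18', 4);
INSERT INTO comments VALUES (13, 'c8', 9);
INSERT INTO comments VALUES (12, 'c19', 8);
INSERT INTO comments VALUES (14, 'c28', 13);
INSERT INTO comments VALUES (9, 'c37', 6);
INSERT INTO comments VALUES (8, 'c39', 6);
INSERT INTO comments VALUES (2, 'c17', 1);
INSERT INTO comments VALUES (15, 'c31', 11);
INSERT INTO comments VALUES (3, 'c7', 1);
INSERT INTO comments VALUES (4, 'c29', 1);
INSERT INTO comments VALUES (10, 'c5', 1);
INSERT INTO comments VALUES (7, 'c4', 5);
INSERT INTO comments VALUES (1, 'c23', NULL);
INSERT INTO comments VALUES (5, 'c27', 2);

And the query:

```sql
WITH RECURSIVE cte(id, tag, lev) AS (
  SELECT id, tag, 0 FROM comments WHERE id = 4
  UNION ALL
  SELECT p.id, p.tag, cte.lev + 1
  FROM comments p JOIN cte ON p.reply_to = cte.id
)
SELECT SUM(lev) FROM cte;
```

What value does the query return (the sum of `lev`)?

Base: id=4 (c29) at lev 0.
Iteration 1: rows with reply_to in {4} -> c18 (id 6, lev 1).
Iteration 2: rows with reply_to in {6} -> c39 (id 8, lev 2), c37 (id 9, lev 2).
Iteration 3: rows with reply_to in {8,9} -> c34 (id 11, lev 3), c19 (id 12, lev 3), c8 (id 13, lev 3).
Iteration 4: rows with reply_to in {11,12,13} -> c28 (id 14, lev 4), c31 (id 15, lev 4).
Iteration 5: no rows with reply_to in {14,15}; recursion stops.
SUM(lev) = 0 + 1 + 2 + 2 + 3 + 3 + 3 + 4 + 4 = 22.

22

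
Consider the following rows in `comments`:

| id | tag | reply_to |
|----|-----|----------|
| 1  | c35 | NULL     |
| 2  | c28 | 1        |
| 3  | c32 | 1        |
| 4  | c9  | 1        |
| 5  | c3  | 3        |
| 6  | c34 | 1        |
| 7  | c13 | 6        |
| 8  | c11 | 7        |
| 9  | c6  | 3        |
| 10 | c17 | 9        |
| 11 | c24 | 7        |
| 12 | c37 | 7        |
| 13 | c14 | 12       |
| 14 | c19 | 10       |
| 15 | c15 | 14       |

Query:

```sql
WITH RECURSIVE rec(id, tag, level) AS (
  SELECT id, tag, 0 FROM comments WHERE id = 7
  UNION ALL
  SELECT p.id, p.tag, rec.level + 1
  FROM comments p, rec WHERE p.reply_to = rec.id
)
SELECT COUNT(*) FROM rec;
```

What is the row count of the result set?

5

Base: id=7 (c13) at level 0.
Iteration 1: rows with reply_to in {7} -> c11 (id 8, level 1), c24 (id 11, level 1), c37 (id 12, level 1).
Iteration 2: rows with reply_to in {8,11,12} -> c14 (id 13, level 2).
Iteration 3: no rows with reply_to in {13}; recursion stops.
Total rows emitted: 5.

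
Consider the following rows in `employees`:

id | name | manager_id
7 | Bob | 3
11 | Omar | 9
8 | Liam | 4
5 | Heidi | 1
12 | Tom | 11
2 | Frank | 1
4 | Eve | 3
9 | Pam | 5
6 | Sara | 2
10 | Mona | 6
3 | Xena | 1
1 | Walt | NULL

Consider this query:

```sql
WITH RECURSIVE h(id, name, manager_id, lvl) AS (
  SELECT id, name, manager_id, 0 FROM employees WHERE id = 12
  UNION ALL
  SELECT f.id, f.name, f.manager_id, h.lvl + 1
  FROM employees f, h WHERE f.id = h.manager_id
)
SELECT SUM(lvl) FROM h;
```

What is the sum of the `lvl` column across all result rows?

Base: id=12 (Tom), manager_id=11, lvl 0.
Iteration 1: join on id=11 -> Omar (id 11, manager_id=9, lvl 1).
Iteration 2: join on id=9 -> Pam (id 9, manager_id=5, lvl 2).
Iteration 3: join on id=5 -> Heidi (id 5, manager_id=1, lvl 3).
Iteration 4: join on id=1 -> Walt (id 1, manager_id=NULL, lvl 4).
Iteration 5: manager_id is NULL; no match; recursion stops.
SUM(lvl) = 0 + 1 + 2 + 3 + 4 = 10.

10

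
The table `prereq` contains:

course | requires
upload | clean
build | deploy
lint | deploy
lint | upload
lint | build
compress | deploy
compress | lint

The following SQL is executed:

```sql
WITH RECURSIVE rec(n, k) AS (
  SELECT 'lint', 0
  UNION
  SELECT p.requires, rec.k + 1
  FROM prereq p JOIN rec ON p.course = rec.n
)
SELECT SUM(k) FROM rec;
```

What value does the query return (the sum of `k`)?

Base: (lint, k=0).
Iteration 1: edges from {lint} -> (build, k=1), (deploy, k=1), (upload, k=1).
Iteration 2: edges from {build,deploy,upload} -> (clean, k=2), (deploy, k=2).
Iteration 3: no outgoing edges from {clean,deploy}; recursion stops.
SUM(k) = 0 + 1 + 1 + 1 + 2 + 2 = 7.

7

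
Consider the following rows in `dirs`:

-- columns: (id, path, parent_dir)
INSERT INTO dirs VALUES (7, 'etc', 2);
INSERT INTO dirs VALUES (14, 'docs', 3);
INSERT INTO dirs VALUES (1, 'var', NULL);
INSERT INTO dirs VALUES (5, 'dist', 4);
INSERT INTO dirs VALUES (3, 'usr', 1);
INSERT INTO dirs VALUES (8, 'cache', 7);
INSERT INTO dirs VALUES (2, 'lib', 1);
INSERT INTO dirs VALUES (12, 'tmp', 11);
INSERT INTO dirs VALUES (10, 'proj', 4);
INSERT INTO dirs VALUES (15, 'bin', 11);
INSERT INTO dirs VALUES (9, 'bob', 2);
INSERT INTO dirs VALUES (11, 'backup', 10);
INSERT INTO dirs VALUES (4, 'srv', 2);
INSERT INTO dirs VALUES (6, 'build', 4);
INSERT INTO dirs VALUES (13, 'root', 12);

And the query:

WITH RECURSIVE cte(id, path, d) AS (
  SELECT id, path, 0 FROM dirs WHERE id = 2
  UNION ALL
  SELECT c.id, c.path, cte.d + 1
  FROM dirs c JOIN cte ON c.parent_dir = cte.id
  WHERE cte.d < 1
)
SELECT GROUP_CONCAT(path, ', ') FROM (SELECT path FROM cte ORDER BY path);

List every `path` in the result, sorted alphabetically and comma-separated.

Base: id=2 (lib) at d 0.
Iteration 1: rows with parent_dir in {2} -> srv (id 4, d 1), etc (id 7, d 1), bob (id 9, d 1).
Iteration 2: d < 1 fails for all current rows; recursion stops.

bob, etc, lib, srv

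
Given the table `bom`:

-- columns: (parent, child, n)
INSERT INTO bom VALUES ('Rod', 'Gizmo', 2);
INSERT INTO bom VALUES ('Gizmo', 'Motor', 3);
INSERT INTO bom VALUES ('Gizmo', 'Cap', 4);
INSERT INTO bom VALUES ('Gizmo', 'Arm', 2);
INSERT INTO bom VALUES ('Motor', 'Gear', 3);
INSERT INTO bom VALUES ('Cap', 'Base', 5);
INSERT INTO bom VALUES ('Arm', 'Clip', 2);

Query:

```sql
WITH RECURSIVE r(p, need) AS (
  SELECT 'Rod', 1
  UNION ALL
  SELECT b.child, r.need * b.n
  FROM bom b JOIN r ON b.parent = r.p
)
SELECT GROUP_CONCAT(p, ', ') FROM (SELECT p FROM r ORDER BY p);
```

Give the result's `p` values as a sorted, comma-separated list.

Arm, Base, Cap, Clip, Gear, Gizmo, Motor, Rod

Base: (Rod, need=1).
Iteration 1: components of {Rod} -> Gizmo = 1*2 = 2.
Iteration 2: components of {Gizmo} -> Arm = 2*2 = 4, Cap = 2*4 = 8, Motor = 2*3 = 6.
Iteration 3: components of {Arm,Cap,Motor} -> Base = 8*5 = 40, Clip = 4*2 = 8, Gear = 6*3 = 18.
Iteration 4: no further components; recursion stops.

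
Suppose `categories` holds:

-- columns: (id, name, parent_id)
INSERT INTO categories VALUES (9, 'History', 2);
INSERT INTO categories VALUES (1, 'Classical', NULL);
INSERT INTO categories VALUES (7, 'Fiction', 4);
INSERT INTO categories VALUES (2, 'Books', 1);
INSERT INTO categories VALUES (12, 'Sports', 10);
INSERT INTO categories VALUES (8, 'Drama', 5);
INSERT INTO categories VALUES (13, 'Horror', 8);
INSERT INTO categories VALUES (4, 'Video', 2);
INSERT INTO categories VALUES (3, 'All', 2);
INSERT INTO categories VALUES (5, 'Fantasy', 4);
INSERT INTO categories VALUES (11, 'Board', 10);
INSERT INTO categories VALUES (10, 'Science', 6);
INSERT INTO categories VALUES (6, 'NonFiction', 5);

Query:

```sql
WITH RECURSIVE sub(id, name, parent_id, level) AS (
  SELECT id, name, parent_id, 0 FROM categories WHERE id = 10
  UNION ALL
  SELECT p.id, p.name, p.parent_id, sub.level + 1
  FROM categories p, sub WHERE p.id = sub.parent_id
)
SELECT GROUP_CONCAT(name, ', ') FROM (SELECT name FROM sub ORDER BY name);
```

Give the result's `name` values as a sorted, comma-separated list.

Books, Classical, Fantasy, NonFiction, Science, Video

Base: id=10 (Science), parent_id=6, level 0.
Iteration 1: join on id=6 -> NonFiction (id 6, parent_id=5, level 1).
Iteration 2: join on id=5 -> Fantasy (id 5, parent_id=4, level 2).
Iteration 3: join on id=4 -> Video (id 4, parent_id=2, level 3).
Iteration 4: join on id=2 -> Books (id 2, parent_id=1, level 4).
Iteration 5: join on id=1 -> Classical (id 1, parent_id=NULL, level 5).
Iteration 6: parent_id is NULL; no match; recursion stops.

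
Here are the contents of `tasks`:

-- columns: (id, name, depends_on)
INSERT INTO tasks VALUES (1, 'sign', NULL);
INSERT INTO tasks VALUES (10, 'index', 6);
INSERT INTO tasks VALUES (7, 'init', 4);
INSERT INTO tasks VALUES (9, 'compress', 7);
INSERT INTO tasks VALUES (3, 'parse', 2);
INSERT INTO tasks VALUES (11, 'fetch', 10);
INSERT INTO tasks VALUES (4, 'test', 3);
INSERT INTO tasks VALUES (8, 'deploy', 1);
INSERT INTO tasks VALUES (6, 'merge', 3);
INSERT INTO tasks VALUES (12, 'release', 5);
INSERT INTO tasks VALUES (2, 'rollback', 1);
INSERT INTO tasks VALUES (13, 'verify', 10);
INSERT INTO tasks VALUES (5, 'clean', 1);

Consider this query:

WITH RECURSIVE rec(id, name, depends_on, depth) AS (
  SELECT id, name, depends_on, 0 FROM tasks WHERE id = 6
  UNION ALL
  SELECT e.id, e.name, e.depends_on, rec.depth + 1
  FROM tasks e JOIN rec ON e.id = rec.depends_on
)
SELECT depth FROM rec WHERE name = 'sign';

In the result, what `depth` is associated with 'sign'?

3

Base: id=6 (merge), depends_on=3, depth 0.
Iteration 1: join on id=3 -> parse (id 3, depends_on=2, depth 1).
Iteration 2: join on id=2 -> rollback (id 2, depends_on=1, depth 2).
Iteration 3: join on id=1 -> sign (id 1, depends_on=NULL, depth 3).
Iteration 4: depends_on is NULL; no match; recursion stops.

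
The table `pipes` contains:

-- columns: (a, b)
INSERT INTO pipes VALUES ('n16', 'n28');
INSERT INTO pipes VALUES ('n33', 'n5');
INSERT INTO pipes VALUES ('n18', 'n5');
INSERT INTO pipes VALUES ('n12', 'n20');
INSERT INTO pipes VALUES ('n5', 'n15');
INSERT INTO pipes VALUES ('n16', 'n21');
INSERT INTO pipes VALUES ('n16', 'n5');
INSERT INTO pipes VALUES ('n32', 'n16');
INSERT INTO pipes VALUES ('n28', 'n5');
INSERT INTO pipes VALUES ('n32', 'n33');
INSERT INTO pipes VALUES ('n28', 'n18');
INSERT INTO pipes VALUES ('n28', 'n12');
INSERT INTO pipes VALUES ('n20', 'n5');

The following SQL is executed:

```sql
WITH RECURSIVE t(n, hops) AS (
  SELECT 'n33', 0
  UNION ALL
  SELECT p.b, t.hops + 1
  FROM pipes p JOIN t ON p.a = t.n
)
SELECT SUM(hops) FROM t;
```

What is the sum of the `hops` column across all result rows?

3

Base: (n33, hops=0).
Iteration 1: edges from {n33} -> (n5, hops=1).
Iteration 2: edges from {n5} -> (n15, hops=2).
Iteration 3: no outgoing edges from {n15}; recursion stops.
SUM(hops) = 0 + 1 + 2 = 3.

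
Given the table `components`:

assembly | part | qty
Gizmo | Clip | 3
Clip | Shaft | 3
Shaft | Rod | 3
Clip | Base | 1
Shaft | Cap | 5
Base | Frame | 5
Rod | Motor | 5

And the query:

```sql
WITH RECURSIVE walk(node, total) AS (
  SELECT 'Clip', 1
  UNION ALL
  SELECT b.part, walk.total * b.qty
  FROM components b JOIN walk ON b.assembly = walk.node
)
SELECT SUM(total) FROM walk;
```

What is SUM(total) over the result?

Base: (Clip, total=1).
Iteration 1: components of {Clip} -> Base = 1*1 = 1, Shaft = 1*3 = 3.
Iteration 2: components of {Base,Shaft} -> Cap = 3*5 = 15, Frame = 1*5 = 5, Rod = 3*3 = 9.
Iteration 3: components of {Cap,Frame,Rod} -> Motor = 9*5 = 45.
Iteration 4: no further components; recursion stops.
SUM(total) = 1 + 3 + 1 + 9 + 15 + 5 + 45 = 79.

79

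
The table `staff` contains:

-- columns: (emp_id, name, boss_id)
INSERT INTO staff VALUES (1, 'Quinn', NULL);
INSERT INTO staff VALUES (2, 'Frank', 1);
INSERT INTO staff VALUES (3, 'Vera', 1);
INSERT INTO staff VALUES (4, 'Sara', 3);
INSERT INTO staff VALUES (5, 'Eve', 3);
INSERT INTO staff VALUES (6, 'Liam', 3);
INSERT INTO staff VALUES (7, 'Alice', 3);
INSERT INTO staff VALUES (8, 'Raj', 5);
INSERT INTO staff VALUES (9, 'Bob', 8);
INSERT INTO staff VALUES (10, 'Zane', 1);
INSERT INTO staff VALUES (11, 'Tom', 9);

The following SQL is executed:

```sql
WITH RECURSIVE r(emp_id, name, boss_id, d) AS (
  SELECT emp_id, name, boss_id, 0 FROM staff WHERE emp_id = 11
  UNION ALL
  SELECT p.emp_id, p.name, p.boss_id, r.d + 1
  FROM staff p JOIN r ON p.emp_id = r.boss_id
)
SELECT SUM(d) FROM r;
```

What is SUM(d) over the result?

Base: emp_id=11 (Tom), boss_id=9, d 0.
Iteration 1: join on emp_id=9 -> Bob (id 9, boss_id=8, d 1).
Iteration 2: join on emp_id=8 -> Raj (id 8, boss_id=5, d 2).
Iteration 3: join on emp_id=5 -> Eve (id 5, boss_id=3, d 3).
Iteration 4: join on emp_id=3 -> Vera (id 3, boss_id=1, d 4).
Iteration 5: join on emp_id=1 -> Quinn (id 1, boss_id=NULL, d 5).
Iteration 6: boss_id is NULL; no match; recursion stops.
SUM(d) = 0 + 1 + 2 + 3 + 4 + 5 = 15.

15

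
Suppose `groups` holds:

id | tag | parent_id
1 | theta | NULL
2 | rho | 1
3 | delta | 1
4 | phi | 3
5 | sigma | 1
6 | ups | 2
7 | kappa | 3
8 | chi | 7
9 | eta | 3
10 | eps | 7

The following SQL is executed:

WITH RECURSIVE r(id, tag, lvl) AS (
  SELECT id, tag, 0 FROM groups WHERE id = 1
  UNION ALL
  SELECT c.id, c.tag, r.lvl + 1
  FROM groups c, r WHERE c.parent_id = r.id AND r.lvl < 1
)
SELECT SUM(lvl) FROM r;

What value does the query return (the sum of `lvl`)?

3

Base: id=1 (theta) at lvl 0.
Iteration 1: rows with parent_id in {1} -> rho (id 2, lvl 1), delta (id 3, lvl 1), sigma (id 5, lvl 1).
Iteration 2: lvl < 1 fails for all current rows; recursion stops.
SUM(lvl) = 0 + 1 + 1 + 1 = 3.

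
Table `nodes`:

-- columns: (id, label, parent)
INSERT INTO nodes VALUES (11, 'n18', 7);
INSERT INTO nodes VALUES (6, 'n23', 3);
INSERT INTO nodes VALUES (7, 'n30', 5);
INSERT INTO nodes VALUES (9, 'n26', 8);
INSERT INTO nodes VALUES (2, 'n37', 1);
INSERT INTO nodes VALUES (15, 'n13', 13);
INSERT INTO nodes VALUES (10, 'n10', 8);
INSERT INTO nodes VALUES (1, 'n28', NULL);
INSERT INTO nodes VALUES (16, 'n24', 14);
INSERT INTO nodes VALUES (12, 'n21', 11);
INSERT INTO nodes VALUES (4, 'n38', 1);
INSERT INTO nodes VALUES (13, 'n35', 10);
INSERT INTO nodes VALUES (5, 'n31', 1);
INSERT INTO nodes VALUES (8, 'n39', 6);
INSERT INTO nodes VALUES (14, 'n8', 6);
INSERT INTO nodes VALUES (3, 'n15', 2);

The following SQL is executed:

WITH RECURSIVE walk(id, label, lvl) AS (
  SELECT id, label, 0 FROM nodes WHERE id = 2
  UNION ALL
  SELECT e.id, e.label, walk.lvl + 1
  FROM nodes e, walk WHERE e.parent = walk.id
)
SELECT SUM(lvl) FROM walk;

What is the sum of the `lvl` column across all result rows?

Base: id=2 (n37) at lvl 0.
Iteration 1: rows with parent in {2} -> n15 (id 3, lvl 1).
Iteration 2: rows with parent in {3} -> n23 (id 6, lvl 2).
Iteration 3: rows with parent in {6} -> n39 (id 8, lvl 3), n8 (id 14, lvl 3).
Iteration 4: rows with parent in {8,14} -> n26 (id 9, lvl 4), n10 (id 10, lvl 4), n24 (id 16, lvl 4).
Iteration 5: rows with parent in {9,10,16} -> n35 (id 13, lvl 5).
Iteration 6: rows with parent in {13} -> n13 (id 15, lvl 6).
Iteration 7: no rows with parent in {15}; recursion stops.
SUM(lvl) = 0 + 1 + 2 + 3 + 3 + 4 + 4 + 4 + 5 + 6 = 32.

32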